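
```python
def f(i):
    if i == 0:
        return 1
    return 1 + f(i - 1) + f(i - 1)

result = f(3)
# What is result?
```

f(i) = 1 + 2·f(i-1), f(0)=1. Closed form: (1+1)·2^3 - 1 = 15.

Answer: 15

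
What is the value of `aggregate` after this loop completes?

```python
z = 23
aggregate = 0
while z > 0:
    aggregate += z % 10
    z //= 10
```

Sum digits of 23
`aggregate` takes the values: 0 → 3 → 5

Answer: 5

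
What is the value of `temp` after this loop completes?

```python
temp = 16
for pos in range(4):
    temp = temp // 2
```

Halve 4 times: 16 // 2^4 = 1
`temp` takes the values: 16 → 8 → 4 → 2 → 1

Answer: 1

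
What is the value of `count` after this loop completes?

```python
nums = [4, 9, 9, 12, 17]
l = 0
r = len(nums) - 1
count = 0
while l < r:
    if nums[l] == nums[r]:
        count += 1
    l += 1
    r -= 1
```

Count matching pairs from ends
`count` takes the values: 0

Answer: 0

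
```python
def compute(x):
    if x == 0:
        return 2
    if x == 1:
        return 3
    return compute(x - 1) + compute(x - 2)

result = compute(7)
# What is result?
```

Build up from base cases: compute(0)=2, compute(1)=3, compute(2)=5, compute(3)=8, compute(4)=13, compute(5)=21, compute(6)=34, ..., compute(7)=55

Answer: 55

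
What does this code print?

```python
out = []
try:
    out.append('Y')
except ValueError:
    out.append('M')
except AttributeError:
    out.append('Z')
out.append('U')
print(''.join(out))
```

Execution trace: 'Y' (try body, no exception) → 'U' (after the try/except). Output: YU

Answer: YU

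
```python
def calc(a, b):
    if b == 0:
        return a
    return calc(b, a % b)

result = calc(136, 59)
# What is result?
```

calc(136, 59) -> calc(59, 18) -> calc(18, 5) -> calc(5, 3) -> calc(3, 2) -> calc(2, 1) -> calc(1, 0) -> 1

Answer: 1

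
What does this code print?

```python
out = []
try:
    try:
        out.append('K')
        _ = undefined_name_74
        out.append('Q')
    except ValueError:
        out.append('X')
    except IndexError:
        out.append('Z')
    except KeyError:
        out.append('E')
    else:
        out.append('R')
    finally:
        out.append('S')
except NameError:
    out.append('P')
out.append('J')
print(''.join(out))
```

Execution trace: 'K' (try body) → 'S' (finally) → 'P' (outer except NameError) → 'J' (after the try/except). Output: KSPJ

Answer: KSPJ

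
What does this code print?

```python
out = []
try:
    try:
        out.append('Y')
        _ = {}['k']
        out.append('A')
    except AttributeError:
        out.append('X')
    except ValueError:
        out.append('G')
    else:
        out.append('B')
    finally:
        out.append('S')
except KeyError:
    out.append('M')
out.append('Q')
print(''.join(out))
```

Execution trace: 'Y' (inner try body) → 'S' (inner finally) → 'M' (outer except KeyError) → 'Q' (after the try/except). Output: YSMQ

Answer: YSMQ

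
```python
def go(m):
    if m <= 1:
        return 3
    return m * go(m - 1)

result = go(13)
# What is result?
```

go(13) = 13 * 12 * 11 * 10 * 9 * 8 * 7 * 6 * 5 * 4 * 3 * 2 * 3 = 18681062400

Answer: 18681062400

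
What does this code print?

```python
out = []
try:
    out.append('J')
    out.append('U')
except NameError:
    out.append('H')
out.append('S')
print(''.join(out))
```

Execution trace: 'J' (try body) → 'U' (try body, no exception) → 'S' (after the try/except). Output: JUS

Answer: JUS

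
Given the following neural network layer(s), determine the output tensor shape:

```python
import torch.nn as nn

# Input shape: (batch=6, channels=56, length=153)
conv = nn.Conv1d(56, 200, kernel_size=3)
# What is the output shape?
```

Input: (6, 56, 153) -> Output: (6, 200, 151)

Answer: (6, 200, 151)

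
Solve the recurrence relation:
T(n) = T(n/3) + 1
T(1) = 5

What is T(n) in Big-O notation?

Each step divides n by 3 and adds 1. After log_3(n) steps we reach T(1)=5. So T(n) = 1·log_3(n) + 5 = O(log n).

Answer: O(log n)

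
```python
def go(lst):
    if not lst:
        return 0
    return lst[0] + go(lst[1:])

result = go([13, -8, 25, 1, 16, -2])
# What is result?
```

13 + (-8) + 25 + 1 + 16 + (-2) + 0 = 45

Answer: 45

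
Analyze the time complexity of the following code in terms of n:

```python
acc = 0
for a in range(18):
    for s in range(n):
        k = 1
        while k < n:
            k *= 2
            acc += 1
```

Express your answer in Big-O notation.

Each loop level contributes: 1 × n × log n. Multiplying the contributions gives O(n log n).

Answer: O(n log n)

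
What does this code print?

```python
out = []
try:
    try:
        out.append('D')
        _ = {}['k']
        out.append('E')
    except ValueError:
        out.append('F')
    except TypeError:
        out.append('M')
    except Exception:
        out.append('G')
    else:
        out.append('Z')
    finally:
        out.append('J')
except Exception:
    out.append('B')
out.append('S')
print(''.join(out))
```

Execution trace: 'D' (inner try body) → 'G' (inner except Exception) → 'J' (inner finally) → 'S' (after the try/except). Output: DGJS

Answer: DGJS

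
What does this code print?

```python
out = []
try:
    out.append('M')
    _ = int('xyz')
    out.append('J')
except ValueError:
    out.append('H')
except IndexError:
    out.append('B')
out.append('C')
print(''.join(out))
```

Execution trace: 'M' (try body) → 'H' (except ValueError) → 'C' (after the try/except). Output: MHC

Answer: MHC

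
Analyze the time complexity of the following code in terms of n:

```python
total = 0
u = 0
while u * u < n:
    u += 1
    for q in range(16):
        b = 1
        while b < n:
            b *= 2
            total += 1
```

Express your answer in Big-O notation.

Each loop level contributes: √n × 1 × log n. Multiplying the contributions gives O(√n log n).

Answer: O(√n log n)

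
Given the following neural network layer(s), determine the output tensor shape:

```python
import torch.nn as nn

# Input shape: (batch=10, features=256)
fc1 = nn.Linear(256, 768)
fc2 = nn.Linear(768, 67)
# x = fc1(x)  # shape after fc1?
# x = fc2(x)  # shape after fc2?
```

Input: (10, 256) -> after fc1: (10, 768) -> Output: (10, 67)

Answer: (10, 67)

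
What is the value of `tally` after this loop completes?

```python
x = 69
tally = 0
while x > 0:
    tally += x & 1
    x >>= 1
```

Count set bits in 69 (binary: 0b1000101)
`tally` takes the values: 0 → 1 → 2 → 3

Answer: 3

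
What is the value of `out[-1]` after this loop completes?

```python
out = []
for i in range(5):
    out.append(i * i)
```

Last element of squares 0 to 4
`out` takes the values: [] → [0] → [0, 1] → [0, 1, 4] → [0, 1, 4, 9] → [0, 1, 4, 9, 16]
So `out[-1]` = 16

Answer: 16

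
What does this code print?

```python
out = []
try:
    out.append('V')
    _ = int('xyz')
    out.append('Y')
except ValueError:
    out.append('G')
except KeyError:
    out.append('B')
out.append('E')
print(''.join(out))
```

Execution trace: 'V' (try body) → 'G' (except ValueError) → 'E' (after the try/except). Output: VGE

Answer: VGE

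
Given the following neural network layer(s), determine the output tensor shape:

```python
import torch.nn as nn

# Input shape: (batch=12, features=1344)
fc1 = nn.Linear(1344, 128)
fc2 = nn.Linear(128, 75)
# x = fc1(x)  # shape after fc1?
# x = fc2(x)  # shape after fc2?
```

Input: (12, 1344) -> after fc1: (12, 128) -> Output: (12, 75)

Answer: (12, 75)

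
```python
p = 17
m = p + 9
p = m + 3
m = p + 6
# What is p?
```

Trace:
`p = 17` → p = 17
`m = p + 9` → m = 26
`p = m + 3` → p = 29
`m = p + 6` → m = 35
So p = 29

Answer: 29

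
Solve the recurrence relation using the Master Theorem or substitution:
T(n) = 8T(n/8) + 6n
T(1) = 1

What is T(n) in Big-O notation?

By Master Theorem: a=8, b=8, f(n)=6n. Since log_8(8) = 1 and f(n) = Θ(n^1), Case 2 applies. T(n) = O(n log n).

Answer: O(n log n)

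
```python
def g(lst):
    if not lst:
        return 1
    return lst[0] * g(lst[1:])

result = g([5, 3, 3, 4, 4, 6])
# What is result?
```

Product over [5, 3, 3, 4, 4, 6] = 5 * 3 * 3 * 4 * 4 * 6 = 4320

Answer: 4320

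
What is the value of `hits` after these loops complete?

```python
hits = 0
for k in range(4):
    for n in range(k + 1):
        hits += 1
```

Triangle: 1 + 2 + ... + 4
`hits` takes the values: 0 → 1 → 2 → 3 → 4 → 5 → 6 → 7 → 8 → 9 → 10

Answer: 10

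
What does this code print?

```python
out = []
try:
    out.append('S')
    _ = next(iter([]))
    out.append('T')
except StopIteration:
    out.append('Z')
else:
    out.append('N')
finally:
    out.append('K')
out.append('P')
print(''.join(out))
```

Execution trace: 'S' (try body) → 'Z' (except StopIteration) → 'K' (finally) → 'P' (after the try/except). Output: SZKP

Answer: SZKP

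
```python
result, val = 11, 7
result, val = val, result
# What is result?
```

Trace:
`result, val = 11, 7` → result = 11; val = 7
`result, val = val, result` → result = 7; val = 11
So result = 7

Answer: 7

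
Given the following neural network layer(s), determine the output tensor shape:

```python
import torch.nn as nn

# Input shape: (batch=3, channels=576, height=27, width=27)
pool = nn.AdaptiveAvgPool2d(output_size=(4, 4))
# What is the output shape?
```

Input: (3, 576, 27, 27) -> Output: (3, 576, 4, 4)

Answer: (3, 576, 4, 4)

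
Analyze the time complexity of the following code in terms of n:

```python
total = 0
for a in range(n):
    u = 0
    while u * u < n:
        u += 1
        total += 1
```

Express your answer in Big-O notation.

Each loop level contributes: n × √n. Multiplying the contributions gives O(n√n).

Answer: O(n√n)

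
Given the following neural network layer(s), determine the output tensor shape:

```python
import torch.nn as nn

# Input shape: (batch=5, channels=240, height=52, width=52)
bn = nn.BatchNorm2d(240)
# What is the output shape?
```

Input: (5, 240, 52, 52) -> Output: (5, 240, 52, 52)

Answer: (5, 240, 52, 52)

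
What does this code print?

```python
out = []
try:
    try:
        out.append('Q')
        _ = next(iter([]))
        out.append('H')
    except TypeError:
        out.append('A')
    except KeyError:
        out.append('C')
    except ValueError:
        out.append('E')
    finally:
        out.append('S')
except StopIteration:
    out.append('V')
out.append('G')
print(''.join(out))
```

Execution trace: 'Q' (inner try body) → 'S' (inner finally) → 'V' (outer except StopIteration) → 'G' (after the try/except). Output: QSVG

Answer: QSVG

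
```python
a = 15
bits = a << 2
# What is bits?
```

Trace:
`a = 15` → a = 15
`bits = a << 2` → bits = 60
So bits = 60

Answer: 60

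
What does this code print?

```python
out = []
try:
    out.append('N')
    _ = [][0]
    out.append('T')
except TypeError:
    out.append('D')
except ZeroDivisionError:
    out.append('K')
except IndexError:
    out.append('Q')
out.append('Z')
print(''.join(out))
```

Execution trace: 'N' (try body) → 'Q' (except IndexError) → 'Z' (after the try/except). Output: NQZ

Answer: NQZ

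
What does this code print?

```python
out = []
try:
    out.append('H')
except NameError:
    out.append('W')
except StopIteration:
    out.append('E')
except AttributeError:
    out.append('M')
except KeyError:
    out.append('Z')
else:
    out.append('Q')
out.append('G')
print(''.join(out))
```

Execution trace: 'H' (try body, no exception) → 'Q' (else) → 'G' (after the try/except). Output: HQG

Answer: HQG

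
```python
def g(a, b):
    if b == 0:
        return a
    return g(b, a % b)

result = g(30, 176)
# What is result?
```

g(30, 176) -> g(176, 30) -> g(30, 26) -> g(26, 4) -> g(4, 2) -> g(2, 0) -> 2

Answer: 2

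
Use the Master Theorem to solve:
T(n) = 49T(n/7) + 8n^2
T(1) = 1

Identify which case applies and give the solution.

a=49, b=7, f(n)=8n^2. log_7(49) = 2. Since c=2 = 2, Case 2 applies: T(n) = Θ(n^log_b(a) · log n) = O(n^2 log n).

Answer: O(n^2 log n) - Case 2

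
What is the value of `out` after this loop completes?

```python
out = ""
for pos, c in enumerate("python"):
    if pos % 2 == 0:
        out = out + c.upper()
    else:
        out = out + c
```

Uppercase even positions in 'python'
`out` takes the values: "" → "P" → "Py" → "PyT" → "PyTh" → "PyThO" → "PyThOn"

Answer: "PyThOn"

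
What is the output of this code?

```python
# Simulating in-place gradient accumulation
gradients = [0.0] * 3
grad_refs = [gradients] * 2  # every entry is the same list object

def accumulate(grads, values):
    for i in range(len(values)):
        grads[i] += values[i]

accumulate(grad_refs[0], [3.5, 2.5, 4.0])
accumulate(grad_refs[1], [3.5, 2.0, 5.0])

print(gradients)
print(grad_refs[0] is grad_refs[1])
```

Key concept: gradient accumulation aliasing.
Step by step:
`gradients = [0.0] * 3` → gradients = [0.0, 0.0, 0.0]
`grad_refs = [gradients] * 2` → grad_refs = [[0.0, 0.0, 0.0], [0.0, 0.0, 0.0]]
`accumulate(grad_refs[0], [3.5, 2.5, 4.0])` → gradients = [3.5, 2.5, 4.0]; grad_refs = [[3.5, 2.5, 4.0], [3.5, 2.5, 4.0]]
`accumulate(grad_refs[1], [3.5, 2.0, 5.0])` → gradients = [7.0, 4.5, 9.0]; grad_refs = [[7.0, 4.5, 9.0], [7.0, 4.5, 9.0]]
`print(gradients)` → prints [7.0, 4.5, 9.0]
`print(grad_refs[0] is grad_refs[1])` → prints True

Answer:
[7.0, 4.5, 9.0]
True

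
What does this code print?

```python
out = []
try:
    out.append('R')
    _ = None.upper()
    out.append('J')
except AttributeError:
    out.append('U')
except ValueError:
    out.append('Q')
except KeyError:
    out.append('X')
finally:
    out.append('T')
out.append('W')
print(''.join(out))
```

Execution trace: 'R' (try body) → 'U' (except AttributeError) → 'T' (finally) → 'W' (after the try/except). Output: RUTW

Answer: RUTW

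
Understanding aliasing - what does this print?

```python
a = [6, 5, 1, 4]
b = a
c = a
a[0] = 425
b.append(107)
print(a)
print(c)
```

Key concept: multiple aliases.
Step by step:
`a = [6, 5, 1, 4]` → a = [6, 5, 1, 4]
`b = a` → b = [6, 5, 1, 4] (same object as a)
`c = a` → c = [6, 5, 1, 4] (same object as a, b)
`a[0] = 425` → a = [425, 5, 1, 4] (same object as b, c); b = [425, 5, 1, 4] (same object as a, c); c = [425, 5, 1, 4] (same object as a, b)
`b.append(107)` → a = [425, 5, 1, 4, 107] (same object as b, c); b = [425, 5, 1, 4, 107] (same object as a, c); c = [425, 5, 1, 4, 107] (same object as a, b)
`print(a)` → prints [425, 5, 1, 4, 107]
`print(c)` → prints [425, 5, 1, 4, 107]

Answer:
[425, 5, 1, 4, 107]
[425, 5, 1, 4, 107]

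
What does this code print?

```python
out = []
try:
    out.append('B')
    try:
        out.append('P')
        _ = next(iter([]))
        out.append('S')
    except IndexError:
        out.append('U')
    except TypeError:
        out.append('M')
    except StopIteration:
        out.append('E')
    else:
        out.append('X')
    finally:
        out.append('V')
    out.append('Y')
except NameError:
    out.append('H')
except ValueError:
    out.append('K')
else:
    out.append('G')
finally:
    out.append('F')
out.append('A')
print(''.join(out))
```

Execution trace: 'B' (try body) → 'P' (inner try body) → 'E' (inner except StopIteration) → 'V' (inner finally) → 'Y' (try body, no exception) → 'G' (else) → 'F' (finally) → 'A' (after the try/except). Output: BPEVYGFA

Answer: BPEVYGFA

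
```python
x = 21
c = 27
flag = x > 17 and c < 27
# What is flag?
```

Trace:
`x = 21` → x = 21
`c = 27` → c = 27
`flag = x > 17 and c < 27` → flag = False
So flag = False

Answer: False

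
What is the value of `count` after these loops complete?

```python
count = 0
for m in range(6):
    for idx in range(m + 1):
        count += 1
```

Triangle: 1 + 2 + ... + 6
`count` takes the values: 0 → 1 → 2 → 3 → 4 → 5 → 6 → 7 → 8 → 9 → 10 → 11 → 12 → 13 → 14 → 15 → 16 → 17 → 18 → 19 → 20 → 21

Answer: 21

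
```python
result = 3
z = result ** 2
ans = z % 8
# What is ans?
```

Trace:
`result = 3` → result = 3
`z = result ** 2` → z = 9
`ans = z % 8` → ans = 1
So ans = 1

Answer: 1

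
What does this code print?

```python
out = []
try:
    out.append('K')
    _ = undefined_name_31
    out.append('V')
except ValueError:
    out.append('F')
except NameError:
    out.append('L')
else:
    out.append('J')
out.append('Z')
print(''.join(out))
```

Execution trace: 'K' (try body) → 'L' (except NameError) → 'Z' (after the try/except). Output: KLZ

Answer: KLZ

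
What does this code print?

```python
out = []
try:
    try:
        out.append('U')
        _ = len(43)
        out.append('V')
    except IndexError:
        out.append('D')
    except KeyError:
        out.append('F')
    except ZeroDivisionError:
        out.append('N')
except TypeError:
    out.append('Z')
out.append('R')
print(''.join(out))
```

Execution trace: 'U' (try body) → 'Z' (outer except TypeError) → 'R' (after the try/except). Output: UZR

Answer: UZR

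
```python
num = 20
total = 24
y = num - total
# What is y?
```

Trace:
`num = 20` → num = 20
`total = 24` → total = 24
`y = num - total` → y = -4
So y = -4

Answer: -4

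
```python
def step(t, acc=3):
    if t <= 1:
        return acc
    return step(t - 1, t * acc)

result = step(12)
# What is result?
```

Accumulator trace (n, acc): (12, 3) -> (11, 36) -> (10, 396) -> (9, 3960) -> (8, 35640) -> (7, 285120) -> (6, 1995840) -> (5, 11975040) -> (4, 59875200) -> (3, 239500800) -> (2, 718502400) -> (1, 1437004800) -> return 1437004800

Answer: 1437004800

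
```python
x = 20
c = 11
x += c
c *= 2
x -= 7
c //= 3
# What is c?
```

Trace:
`x = 20` → x = 20
`c = 11` → c = 11
`x += c` → x = 31
`c *= 2` → c = 22
`x -= 7` → x = 24
`c //= 3` → c = 7
So c = 7

Answer: 7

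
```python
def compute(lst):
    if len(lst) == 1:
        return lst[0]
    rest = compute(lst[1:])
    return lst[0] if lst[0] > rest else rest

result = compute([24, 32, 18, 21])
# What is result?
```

Recursive max over [24, 32, 18, 21] = 32

Answer: 32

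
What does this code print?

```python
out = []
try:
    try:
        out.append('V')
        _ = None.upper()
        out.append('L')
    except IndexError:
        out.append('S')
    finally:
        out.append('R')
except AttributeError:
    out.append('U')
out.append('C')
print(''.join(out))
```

Execution trace: 'V' (try body) → 'R' (finally) → 'U' (outer except AttributeError) → 'C' (after the try/except). Output: VRUC

Answer: VRUC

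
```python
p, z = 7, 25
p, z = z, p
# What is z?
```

Trace:
`p, z = 7, 25` → p = 7; z = 25
`p, z = z, p` → p = 25; z = 7
So z = 7

Answer: 7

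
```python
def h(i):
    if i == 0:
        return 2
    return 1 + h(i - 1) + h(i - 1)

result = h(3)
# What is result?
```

h(i) = 1 + 2·h(i-1), h(0)=2. Closed form: (2+1)·2^3 - 1 = 23.

Answer: 23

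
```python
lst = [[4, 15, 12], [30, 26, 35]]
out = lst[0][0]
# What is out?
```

Trace:
`lst = [[4, 15, 12], [30, 26, 35]]` → lst = [[4, 15, 12], [30, 26, 35]]
`out = lst[0][0]` → out = 4
So out = 4

Answer: 4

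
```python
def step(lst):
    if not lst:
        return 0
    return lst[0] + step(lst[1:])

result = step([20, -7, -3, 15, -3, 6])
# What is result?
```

20 + (-7) + (-3) + 15 + (-3) + 6 + 0 = 28

Answer: 28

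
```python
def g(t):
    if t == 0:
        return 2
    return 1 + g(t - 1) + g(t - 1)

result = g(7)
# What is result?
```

g(t) = 1 + 2·g(t-1), g(0)=2. Closed form: (2+1)·2^7 - 1 = 383.

Answer: 383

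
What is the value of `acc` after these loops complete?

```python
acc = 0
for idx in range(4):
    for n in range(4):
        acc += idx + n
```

Sum of all idx+n for idx,n in 4x4
`acc` takes the values: 0 → 1 → 3 → 6 → 7 → 9 → 12 → 16 → 18 → 21 → 25 → 30 → 33 → 37 → 42 → 48

Answer: 48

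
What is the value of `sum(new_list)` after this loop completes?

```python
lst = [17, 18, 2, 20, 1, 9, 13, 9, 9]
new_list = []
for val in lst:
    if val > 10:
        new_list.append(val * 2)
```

Sum of doubled values > 10
`new_list` takes the values: [] → [34] → [34, 36] → [34, 36, 40] → [34, 36, 40, 26]
So `sum(new_list)` = 136

Answer: 136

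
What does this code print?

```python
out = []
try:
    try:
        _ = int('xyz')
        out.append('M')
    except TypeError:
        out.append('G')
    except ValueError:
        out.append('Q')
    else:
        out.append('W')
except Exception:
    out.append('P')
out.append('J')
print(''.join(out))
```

Execution trace: 'Q' (inner except ValueError) → 'J' (after the try/except). Output: QJ

Answer: QJ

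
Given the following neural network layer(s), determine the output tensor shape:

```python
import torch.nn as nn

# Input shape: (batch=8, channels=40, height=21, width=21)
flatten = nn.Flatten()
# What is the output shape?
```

Input: (8, 40, 21, 21) -> Output: (8, 17640)

Answer: (8, 17640)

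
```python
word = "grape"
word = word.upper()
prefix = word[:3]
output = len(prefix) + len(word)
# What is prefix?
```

Trace:
`word = "grape"` → word = 'grape'
`word = word.upper()` → word = 'GRAPE'
`prefix = word[:3]` → prefix = 'GRA'
`output = len(prefix) + len(word)` → output = 8
So prefix = 'GRA'

Answer: 'GRA'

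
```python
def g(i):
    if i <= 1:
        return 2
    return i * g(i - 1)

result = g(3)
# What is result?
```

g(3) = 3 * 2 * 2 = 12

Answer: 12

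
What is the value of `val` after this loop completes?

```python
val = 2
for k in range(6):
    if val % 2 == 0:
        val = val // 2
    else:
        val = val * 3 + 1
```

Collatz-style transformation from 2
`val` takes the values: 2 → 1 → 4 → 2 → 1 → 4 → 2

Answer: 2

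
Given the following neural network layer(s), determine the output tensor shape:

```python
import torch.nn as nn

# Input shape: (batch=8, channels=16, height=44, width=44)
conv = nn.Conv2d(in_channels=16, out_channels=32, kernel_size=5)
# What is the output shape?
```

Input: (8, 16, 44, 44) -> Output: (8, 32, 40, 40)

Answer: (8, 32, 40, 40)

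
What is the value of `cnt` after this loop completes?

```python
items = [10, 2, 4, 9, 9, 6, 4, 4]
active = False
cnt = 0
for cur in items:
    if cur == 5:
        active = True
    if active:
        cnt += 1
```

Count elements after first 5 in [10, 2, 4, 9, 9, 6, 4, 4]
`cnt` takes the values: 0

Answer: 0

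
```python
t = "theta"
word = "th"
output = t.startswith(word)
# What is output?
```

Trace:
`t = "theta"` → t = 'theta'
`word = "th"` → word = 'th'
`output = t.startswith(word)` → output = True
So output = True

Answer: True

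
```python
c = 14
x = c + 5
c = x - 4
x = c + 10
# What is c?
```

Trace:
`c = 14` → c = 14
`x = c + 5` → x = 19
`c = x - 4` → c = 15
`x = c + 10` → x = 25
So c = 15

Answer: 15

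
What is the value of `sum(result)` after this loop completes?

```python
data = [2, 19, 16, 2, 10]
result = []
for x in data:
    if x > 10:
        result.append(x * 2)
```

Sum of doubled values > 10
`result` takes the values: [] → [38] → [38, 32]
So `sum(result)` = 70

Answer: 70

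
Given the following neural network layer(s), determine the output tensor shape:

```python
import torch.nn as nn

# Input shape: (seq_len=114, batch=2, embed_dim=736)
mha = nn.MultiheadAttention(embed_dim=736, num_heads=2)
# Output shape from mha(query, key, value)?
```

Input: (114, 2, 736) -> Output: (114, 2, 736)

Answer: (114, 2, 736)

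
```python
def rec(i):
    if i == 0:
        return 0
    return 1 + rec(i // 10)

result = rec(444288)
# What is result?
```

Count of digits of 444288: 6

Answer: 6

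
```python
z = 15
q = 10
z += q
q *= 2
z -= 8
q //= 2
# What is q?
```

Trace:
`z = 15` → z = 15
`q = 10` → q = 10
`z += q` → z = 25
`q *= 2` → q = 20
`z -= 8` → z = 17
`q //= 2` → q = 10
So q = 10

Answer: 10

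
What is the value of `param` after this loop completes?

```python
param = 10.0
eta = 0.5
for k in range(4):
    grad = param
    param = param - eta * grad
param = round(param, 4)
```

Gradient descent: w = 10.0 * (1 - 0.5)^4
`param` takes the values: 10.0 → 5.0 → 2.5 → 1.25 → 0.625

Answer: 0.625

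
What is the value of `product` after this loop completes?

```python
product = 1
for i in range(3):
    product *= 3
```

3^3 = 27
`product` takes the values: 1 → 3 → 9 → 27

Answer: 27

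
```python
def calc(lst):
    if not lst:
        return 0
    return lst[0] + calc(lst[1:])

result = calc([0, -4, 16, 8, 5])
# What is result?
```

0 + (-4) + 16 + 8 + 5 + 0 = 25

Answer: 25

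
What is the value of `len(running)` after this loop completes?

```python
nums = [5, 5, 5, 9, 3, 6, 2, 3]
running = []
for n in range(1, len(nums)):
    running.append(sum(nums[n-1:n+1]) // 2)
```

Number of 2-element averages
`running` takes the values: [] → [5] → [5, 5] → [5, 5, 7] → [5, 5, 7, 6] → [5, 5, 7, 6, 4] → [5, 5, 7, 6, 4, 4] → [5, 5, 7, 6, 4, 4, 2]
So `len(running)` = 7

Answer: 7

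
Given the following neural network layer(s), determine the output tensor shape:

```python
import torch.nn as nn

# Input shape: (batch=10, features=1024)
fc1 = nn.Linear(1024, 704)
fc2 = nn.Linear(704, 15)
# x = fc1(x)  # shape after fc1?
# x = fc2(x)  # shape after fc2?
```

Input: (10, 1024) -> after fc1: (10, 704) -> Output: (10, 15)

Answer: (10, 15)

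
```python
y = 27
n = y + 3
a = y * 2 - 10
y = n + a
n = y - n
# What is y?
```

Trace:
`y = 27` → y = 27
`n = y + 3` → n = 30
`a = y * 2 - 10` → a = 44
`y = n + a` → y = 74
`n = y - n` → n = 44
So y = 74

Answer: 74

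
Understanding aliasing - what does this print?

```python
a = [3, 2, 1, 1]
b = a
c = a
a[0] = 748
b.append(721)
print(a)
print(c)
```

Key concept: multiple aliases.
Step by step:
`a = [3, 2, 1, 1]` → a = [3, 2, 1, 1]
`b = a` → b = [3, 2, 1, 1] (same object as a)
`c = a` → c = [3, 2, 1, 1] (same object as a, b)
`a[0] = 748` → a = [748, 2, 1, 1] (same object as b, c); b = [748, 2, 1, 1] (same object as a, c); c = [748, 2, 1, 1] (same object as a, b)
`b.append(721)` → a = [748, 2, 1, 1, 721] (same object as b, c); b = [748, 2, 1, 1, 721] (same object as a, c); c = [748, 2, 1, 1, 721] (same object as a, b)
`print(a)` → prints [748, 2, 1, 1, 721]
`print(c)` → prints [748, 2, 1, 1, 721]

Answer:
[748, 2, 1, 1, 721]
[748, 2, 1, 1, 721]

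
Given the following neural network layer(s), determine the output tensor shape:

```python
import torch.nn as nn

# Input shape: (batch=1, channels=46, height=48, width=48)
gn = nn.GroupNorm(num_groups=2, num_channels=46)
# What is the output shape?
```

Input: (1, 46, 48, 48) -> Output: (1, 46, 48, 48)

Answer: (1, 46, 48, 48)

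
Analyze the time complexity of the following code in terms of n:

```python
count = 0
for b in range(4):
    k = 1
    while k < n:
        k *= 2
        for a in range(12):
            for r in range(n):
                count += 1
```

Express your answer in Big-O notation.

Each loop level contributes: 1 × log n × 1 × n. Multiplying the contributions gives O(n log n).

Answer: O(n log n)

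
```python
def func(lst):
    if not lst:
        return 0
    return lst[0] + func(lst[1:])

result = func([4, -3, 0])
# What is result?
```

4 + (-3) + 0 + 0 = 1

Answer: 1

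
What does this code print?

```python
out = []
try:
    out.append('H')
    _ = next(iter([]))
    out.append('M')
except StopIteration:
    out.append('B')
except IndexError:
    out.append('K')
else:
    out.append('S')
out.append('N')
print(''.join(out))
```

Execution trace: 'H' (try body) → 'B' (except StopIteration) → 'N' (after the try/except). Output: HBN

Answer: HBN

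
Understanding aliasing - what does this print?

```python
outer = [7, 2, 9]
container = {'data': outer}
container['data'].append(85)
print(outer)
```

Key concept: dict holds reference to list.
Step by step:
`outer = [7, 2, 9]` → outer = [7, 2, 9]
`container = {'data': outer}` → container = {'data': [7, 2, 9]}
`container['data'].append(85)` → outer = [7, 2, 9, 85]; container = {'data': [7, 2, 9, 85]}
`print(outer)` → prints [7, 2, 9, 85]

Answer: [7, 2, 9, 85]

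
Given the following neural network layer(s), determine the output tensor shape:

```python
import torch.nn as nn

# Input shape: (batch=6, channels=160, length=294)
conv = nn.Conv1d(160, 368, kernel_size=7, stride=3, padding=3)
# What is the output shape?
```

Input: (6, 160, 294) -> Output: (6, 368, 98)

Answer: (6, 368, 98)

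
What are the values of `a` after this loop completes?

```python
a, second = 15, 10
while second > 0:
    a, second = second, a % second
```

GCD of 15 and 10
`a` takes the values: 15 → 10 → 5

Answer: 5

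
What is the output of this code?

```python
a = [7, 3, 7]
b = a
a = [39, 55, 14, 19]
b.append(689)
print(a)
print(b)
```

Key concept: rebinding vs mutation: a is rebound to a new list, b still points at the original.
Step by step:
`a = [7, 3, 7]` → a = [7, 3, 7]
`b = a` → b = [7, 3, 7] (same object as a)
`a = [39, 55, 14, 19]` → a = [39, 55, 14, 19]
`b.append(689)` → b = [7, 3, 7, 689]
`print(a)` → prints [39, 55, 14, 19]
`print(b)` → prints [7, 3, 7, 689]

Answer:
[39, 55, 14, 19]
[7, 3, 7, 689]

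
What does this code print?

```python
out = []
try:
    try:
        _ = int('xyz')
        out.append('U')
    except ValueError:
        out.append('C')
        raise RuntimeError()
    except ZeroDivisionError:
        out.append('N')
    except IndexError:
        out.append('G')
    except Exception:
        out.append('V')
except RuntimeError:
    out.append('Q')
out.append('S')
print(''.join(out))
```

Execution trace: 'C' (except ValueError) → 'Q' (outer except RuntimeError) → 'S' (after the try/except). Output: CQS

Answer: CQS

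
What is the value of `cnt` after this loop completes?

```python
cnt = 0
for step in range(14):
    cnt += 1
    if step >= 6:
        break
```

Loop breaks when step reaches 6, cnt is 7
`cnt` takes the values: 0 → 1 → 2 → 3 → 4 → 5 → 6 → 7

Answer: 7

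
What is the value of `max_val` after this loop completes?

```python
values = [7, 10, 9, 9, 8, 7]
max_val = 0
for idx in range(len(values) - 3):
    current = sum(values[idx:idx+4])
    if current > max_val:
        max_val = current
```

Max sum of 4-element window in [7, 10, 9, 9, 8, 7]
`max_val` takes the values: 0 → 35 → 36

Answer: 36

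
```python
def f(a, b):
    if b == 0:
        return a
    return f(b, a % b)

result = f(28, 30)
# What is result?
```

f(28, 30) -> f(30, 28) -> f(28, 2) -> f(2, 0) -> 2

Answer: 2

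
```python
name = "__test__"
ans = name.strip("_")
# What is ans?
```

Trace:
`name = "__test__"` → name = '__test__'
`ans = name.strip("_")` → ans = 'test'
So ans = 'test'

Answer: 'test'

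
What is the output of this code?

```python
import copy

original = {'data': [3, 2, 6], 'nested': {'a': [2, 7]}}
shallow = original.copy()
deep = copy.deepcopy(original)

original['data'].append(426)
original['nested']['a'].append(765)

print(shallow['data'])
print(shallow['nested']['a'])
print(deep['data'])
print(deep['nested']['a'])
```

Key concept: comparing shallow vs deep copy.
Step by step:
`original = {'data': [3, 2, 6], 'nested': {'a': [2, 7]}}` → original = {'data': [3, 2, 6], 'nested': {'a': [2, 7]}}
`shallow = original.copy()` → shallow = {'data': [3, 2, 6], 'nested': {'a': [2, 7]}}
`deep = copy.deepcopy(original)` → deep = {'data': [3, 2, 6], 'nested': {'a': [2, 7]}}
`original['data'].append(426)` → original = {'data': [3, 2, 6, 426], 'nested': {'a': [2, 7]}}; shallow = {'data': [3, 2, 6, 426], 'nested': {'a': [2, 7]}}
`original['nested']['a'].append(765)` → original = {'data': [3, 2, 6, 426], 'nested': {'a': [2, 7, 765]}}; shallow = {'data': [3, 2, 6, 426], 'nested': {'a': [2, 7, 765]}}
`print(shallow['data'])` → prints [3, 2, 6, 426]
`print(shallow['nested']['a'])` → prints [2, 7, 765]
`print(deep['data'])` → prints [3, 2, 6]
`print(deep['nested']['a'])` → prints [2, 7]

Answer:
[3, 2, 6, 426]
[2, 7, 765]
[3, 2, 6]
[2, 7]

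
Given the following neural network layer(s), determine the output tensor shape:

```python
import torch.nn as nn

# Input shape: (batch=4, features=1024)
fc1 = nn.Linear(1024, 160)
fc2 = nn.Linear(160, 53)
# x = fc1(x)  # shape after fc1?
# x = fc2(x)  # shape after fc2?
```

Input: (4, 1024) -> after fc1: (4, 160) -> Output: (4, 53)

Answer: (4, 53)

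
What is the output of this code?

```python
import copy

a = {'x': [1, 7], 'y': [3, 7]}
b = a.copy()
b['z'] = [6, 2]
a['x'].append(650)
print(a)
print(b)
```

Key concept: shallow copy of dict with mutable values.
Step by step:
`a = {'x': [1, 7], 'y': [3, 7]}` → a = {'x': [1, 7], 'y': [3, 7]}
`b = a.copy()` → b = {'x': [1, 7], 'y': [3, 7]}
`b['z'] = [6, 2]` → b = {'x': [1, 7], 'y': [3, 7], 'z': [6, 2]}
`a['x'].append(650)` → a = {'x': [1, 7, 650], 'y': [3, 7]}; b = {'x': [1, 7, 650], 'y': [3, 7], 'z': [6, 2]}
`print(a)` → prints {'x': [1, 7, 650], 'y': [3, 7]}
`print(b)` → prints {'x': [1, 7, 650], 'y': [3, 7], 'z': [6, 2]}

Answer:
{'x': [1, 7, 650], 'y': [3, 7]}
{'x': [1, 7, 650], 'y': [3, 7], 'z': [6, 2]}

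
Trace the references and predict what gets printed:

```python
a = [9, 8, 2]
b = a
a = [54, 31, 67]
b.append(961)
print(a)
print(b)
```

Key concept: rebinding vs mutation: a is rebound to a new list, b still points at the original.
Step by step:
`a = [9, 8, 2]` → a = [9, 8, 2]
`b = a` → b = [9, 8, 2] (same object as a)
`a = [54, 31, 67]` → a = [54, 31, 67]
`b.append(961)` → b = [9, 8, 2, 961]
`print(a)` → prints [54, 31, 67]
`print(b)` → prints [9, 8, 2, 961]

Answer:
[54, 31, 67]
[9, 8, 2, 961]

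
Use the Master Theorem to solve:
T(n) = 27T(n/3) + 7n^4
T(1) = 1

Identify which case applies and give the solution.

a=27, b=3, f(n)=7n^4. log_3(27) = 3. Since c=4 > 3 and the regularity condition holds (27(n/3)^4 = (27/3^4)n^4 with 27/3^4 < 1), Case 3 applies: T(n) = Θ(f(n)) = O(n^4).

Answer: O(n^4) - Case 3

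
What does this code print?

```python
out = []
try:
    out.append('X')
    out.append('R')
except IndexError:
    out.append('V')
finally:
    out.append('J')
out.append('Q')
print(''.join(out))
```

Execution trace: 'X' (try body) → 'R' (try body, no exception) → 'J' (finally) → 'Q' (after the try/except). Output: XRJQ

Answer: XRJQ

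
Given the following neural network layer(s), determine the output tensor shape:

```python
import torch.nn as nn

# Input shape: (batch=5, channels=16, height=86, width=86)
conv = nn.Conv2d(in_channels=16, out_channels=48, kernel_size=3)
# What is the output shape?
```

Input: (5, 16, 86, 86) -> Output: (5, 48, 84, 84)

Answer: (5, 48, 84, 84)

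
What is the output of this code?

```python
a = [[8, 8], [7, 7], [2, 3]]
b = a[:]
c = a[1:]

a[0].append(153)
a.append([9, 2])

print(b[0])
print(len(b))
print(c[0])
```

Key concept: slice with nested mutation.
Step by step:
`a = [[8, 8], [7, 7], [2, 3]]` → a = [[8, 8], [7, 7], [2, 3]]
`b = a[:]` → b = [[8, 8], [7, 7], [2, 3]]
`c = a[1:]` → c = [[7, 7], [2, 3]]
`a[0].append(153)` → a = [[8, 8, 153], [7, 7], [2, 3]]; b = [[8, 8, 153], [7, 7], [2, 3]]
`a.append([9, 2])` → a = [[8, 8, 153], [7, 7], [2, 3], [9, 2]]
`print(b[0])` → prints [8, 8, 153]
`print(len(b))` → prints 3
`print(c[0])` → prints [7, 7]

Answer:
[8, 8, 153]
3
[7, 7]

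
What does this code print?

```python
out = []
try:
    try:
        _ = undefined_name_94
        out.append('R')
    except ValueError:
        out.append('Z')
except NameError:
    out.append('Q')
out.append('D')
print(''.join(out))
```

Execution trace: 'Q' (outer except NameError) → 'D' (after the try/except). Output: QD

Answer: QD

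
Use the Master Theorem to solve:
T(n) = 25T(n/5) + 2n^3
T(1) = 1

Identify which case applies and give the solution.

a=25, b=5, f(n)=2n^3. log_5(25) = 2. Since c=3 > 2 and the regularity condition holds (25(n/5)^3 = (25/5^3)n^3 with 25/5^3 < 1), Case 3 applies: T(n) = Θ(f(n)) = O(n^3).

Answer: O(n^3) - Case 3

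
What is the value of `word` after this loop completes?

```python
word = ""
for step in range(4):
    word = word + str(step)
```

Concatenate digits 0 to 3
`word` takes the values: "" → "0" → "01" → "012" → "0123"

Answer: "0123"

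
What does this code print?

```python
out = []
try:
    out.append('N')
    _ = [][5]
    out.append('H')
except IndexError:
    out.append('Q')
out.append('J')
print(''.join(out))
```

Execution trace: 'N' (try body) → 'Q' (except IndexError) → 'J' (after the try/except). Output: NQJ

Answer: NQJ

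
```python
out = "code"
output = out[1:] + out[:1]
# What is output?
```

Trace:
`out = "code"` → out = 'code'
`output = out[1:] + out[:1]` → output = 'odec'
So output = 'odec'

Answer: 'odec'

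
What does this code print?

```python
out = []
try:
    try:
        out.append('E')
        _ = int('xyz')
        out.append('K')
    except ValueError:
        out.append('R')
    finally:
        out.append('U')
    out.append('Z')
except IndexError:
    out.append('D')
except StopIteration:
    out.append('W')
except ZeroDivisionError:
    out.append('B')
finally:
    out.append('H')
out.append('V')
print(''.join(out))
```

Execution trace: 'E' (inner try body) → 'R' (inner except ValueError) → 'U' (inner finally) → 'Z' (try body, no exception) → 'H' (finally) → 'V' (after the try/except). Output: ERUZHV

Answer: ERUZHV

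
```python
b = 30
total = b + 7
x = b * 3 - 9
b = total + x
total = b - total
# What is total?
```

Trace:
`b = 30` → b = 30
`total = b + 7` → total = 37
`x = b * 3 - 9` → x = 81
`b = total + x` → b = 118
`total = b - total` → total = 81
So total = 81

Answer: 81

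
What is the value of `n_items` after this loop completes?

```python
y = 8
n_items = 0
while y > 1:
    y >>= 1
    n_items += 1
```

Count right shifts until 1
`n_items` takes the values: 0 → 1 → 2 → 3

Answer: 3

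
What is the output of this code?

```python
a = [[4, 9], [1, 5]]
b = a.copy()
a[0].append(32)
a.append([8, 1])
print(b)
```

Key concept: shallow copy with nested lists.
Step by step:
`a = [[4, 9], [1, 5]]` → a = [[4, 9], [1, 5]]
`b = a.copy()` → b = [[4, 9], [1, 5]]
`a[0].append(32)` → a = [[4, 9, 32], [1, 5]]; b = [[4, 9, 32], [1, 5]]
`a.append([8, 1])` → a = [[4, 9, 32], [1, 5], [8, 1]]
`print(b)` → prints [[4, 9, 32], [1, 5]]

Answer: [[4, 9, 32], [1, 5]]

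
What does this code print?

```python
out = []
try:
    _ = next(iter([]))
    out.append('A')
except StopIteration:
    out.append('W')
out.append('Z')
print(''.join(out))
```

Execution trace: 'W' (except StopIteration) → 'Z' (after the try/except). Output: WZ

Answer: WZ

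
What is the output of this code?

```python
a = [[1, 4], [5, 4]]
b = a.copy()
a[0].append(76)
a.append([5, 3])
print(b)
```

Key concept: shallow copy with nested lists.
Step by step:
`a = [[1, 4], [5, 4]]` → a = [[1, 4], [5, 4]]
`b = a.copy()` → b = [[1, 4], [5, 4]]
`a[0].append(76)` → a = [[1, 4, 76], [5, 4]]; b = [[1, 4, 76], [5, 4]]
`a.append([5, 3])` → a = [[1, 4, 76], [5, 4], [5, 3]]
`print(b)` → prints [[1, 4, 76], [5, 4]]

Answer: [[1, 4, 76], [5, 4]]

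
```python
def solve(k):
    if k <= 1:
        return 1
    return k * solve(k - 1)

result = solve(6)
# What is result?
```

solve(6) = 6 * 5 * 4 * 3 * 2 * 1 = 720

Answer: 720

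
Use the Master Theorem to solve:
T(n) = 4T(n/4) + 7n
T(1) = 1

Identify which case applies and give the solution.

a=4, b=4, f(n)=7n. log_4(4) = 1. Since c=1 = 1, Case 2 applies: T(n) = Θ(n^log_b(a) · log n) = O(n log n).

Answer: O(n log n) - Case 2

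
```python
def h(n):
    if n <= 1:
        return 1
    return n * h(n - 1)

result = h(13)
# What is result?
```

h(13) = 13 * 12 * 11 * 10 * 9 * 8 * 7 * 6 * 5 * 4 * 3 * 2 * 1 = 6227020800

Answer: 6227020800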